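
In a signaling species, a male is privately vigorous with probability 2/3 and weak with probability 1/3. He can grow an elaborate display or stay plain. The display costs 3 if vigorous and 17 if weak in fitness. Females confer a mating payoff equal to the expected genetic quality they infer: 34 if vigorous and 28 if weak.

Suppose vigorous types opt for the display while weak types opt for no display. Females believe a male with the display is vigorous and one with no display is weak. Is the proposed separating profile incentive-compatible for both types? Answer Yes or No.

Under these beliefs, the display earns mating payoff 34 and no display earns mating payoff 28.
vigorous: the display nets 34 − 3 = 31; no display nets 28. vigorous prefers the display.
weak: the display nets 34 − 17 = 17; no display nets 28. weak prefers no display.
Neither type deviates, so the separating profile is an equilibrium.

Yes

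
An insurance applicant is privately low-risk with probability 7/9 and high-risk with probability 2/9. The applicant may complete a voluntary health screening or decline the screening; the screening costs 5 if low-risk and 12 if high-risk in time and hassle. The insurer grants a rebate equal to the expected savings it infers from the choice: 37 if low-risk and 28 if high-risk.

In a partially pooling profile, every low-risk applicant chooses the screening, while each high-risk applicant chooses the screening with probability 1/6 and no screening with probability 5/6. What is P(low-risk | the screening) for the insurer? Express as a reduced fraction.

P(the screening) = (7/9)·1 + (2/9)·(1/6) = 22/27.
By Bayes' rule, P(low-risk | the screening) = (7/9) / (22/27) = 21/22.

21/22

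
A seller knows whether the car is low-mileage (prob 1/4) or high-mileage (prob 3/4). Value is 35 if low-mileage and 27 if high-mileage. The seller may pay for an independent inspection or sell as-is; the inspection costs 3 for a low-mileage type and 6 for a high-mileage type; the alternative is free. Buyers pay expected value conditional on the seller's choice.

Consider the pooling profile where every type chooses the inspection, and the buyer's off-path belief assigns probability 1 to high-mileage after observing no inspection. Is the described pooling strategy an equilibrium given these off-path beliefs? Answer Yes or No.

No

On path, the buyer holds the prior and pays 1/4·35 + 3/4·27 = 29. Off path (no inspection), believing high-mileage, it pays 27.
low-mileage: the inspection nets 29 − 3 = 26; no inspection nets 27. low-mileage would deviate.
high-mileage: the inspection nets 29 − 6 = 23; no inspection nets 27. high-mileage would deviate.
A type deviates, so pooling fails.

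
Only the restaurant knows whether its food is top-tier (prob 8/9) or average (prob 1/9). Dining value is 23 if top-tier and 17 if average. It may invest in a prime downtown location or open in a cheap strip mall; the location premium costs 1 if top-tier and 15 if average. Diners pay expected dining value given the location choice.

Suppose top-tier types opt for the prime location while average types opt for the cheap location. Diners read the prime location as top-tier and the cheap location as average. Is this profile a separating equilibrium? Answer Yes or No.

Yes

Under these beliefs, the prime location earns price premium 23 and the cheap location earns price premium 17.
top-tier: the prime location nets 23 − 1 = 22; the cheap location nets 17. top-tier prefers the prime location.
average: the prime location nets 23 − 15 = 8; the cheap location nets 17. average prefers the cheap location.
Neither type deviates, so the separating profile is an equilibrium.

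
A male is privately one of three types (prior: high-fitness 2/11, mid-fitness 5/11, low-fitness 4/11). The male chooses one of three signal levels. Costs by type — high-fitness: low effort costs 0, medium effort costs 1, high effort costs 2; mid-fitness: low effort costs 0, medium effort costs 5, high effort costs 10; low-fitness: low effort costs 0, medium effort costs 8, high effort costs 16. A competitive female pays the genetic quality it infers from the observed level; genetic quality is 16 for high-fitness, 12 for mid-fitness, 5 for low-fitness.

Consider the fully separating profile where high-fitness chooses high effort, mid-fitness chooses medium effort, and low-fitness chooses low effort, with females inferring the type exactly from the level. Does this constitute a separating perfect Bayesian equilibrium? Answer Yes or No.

Yes

Separating mating payoffs: high effort → 16, medium effort → 12, low effort → 5.
high-fitness (assigned high effort): low effort: 5 − 0 = 5; medium effort: 12 − 1 = 11; high effort: 16 − 2 = 14. high-fitness stays.
mid-fitness (assigned medium effort): low effort: 5 − 0 = 5; medium effort: 12 − 5 = 7; high effort: 16 − 10 = 6. mid-fitness stays.
low-fitness (assigned low effort): low effort: 5 − 0 = 5; medium effort: 12 − 8 = 4; high effort: 16 − 16 = 0. low-fitness stays.
Every type prefers its assigned level; separation holds.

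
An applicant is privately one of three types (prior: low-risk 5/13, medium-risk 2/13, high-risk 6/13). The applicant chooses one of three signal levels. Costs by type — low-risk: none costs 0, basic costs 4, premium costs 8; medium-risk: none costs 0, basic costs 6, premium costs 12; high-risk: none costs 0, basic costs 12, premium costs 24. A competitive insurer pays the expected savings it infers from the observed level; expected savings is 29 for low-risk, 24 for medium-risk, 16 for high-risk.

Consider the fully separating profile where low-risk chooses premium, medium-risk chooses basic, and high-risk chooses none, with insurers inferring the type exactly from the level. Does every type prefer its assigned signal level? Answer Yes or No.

Separating rebates: premium → 29, basic → 24, none → 16.
low-risk (assigned premium): none: 16 − 0 = 16; basic: 24 − 4 = 20; premium: 29 − 8 = 21. low-risk stays.
medium-risk (assigned basic): none: 16 − 0 = 16; basic: 24 − 6 = 18; premium: 29 − 12 = 17. medium-risk stays.
high-risk (assigned none): none: 16 − 0 = 16; basic: 24 − 12 = 12; premium: 29 − 24 = 5. high-risk stays.
Every type prefers its assigned level; separation holds.

Yes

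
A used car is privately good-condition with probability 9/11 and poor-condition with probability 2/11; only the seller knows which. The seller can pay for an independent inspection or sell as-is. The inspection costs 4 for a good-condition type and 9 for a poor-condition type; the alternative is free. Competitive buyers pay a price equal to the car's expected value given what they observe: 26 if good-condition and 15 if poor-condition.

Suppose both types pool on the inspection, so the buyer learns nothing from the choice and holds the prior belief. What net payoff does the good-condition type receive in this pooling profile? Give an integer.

20

Pooled price = 9/11·26 + 2/11·15 = 24.
good-condition pays cost 4 for the inspection, so net payoff = 24 − 4 = 20.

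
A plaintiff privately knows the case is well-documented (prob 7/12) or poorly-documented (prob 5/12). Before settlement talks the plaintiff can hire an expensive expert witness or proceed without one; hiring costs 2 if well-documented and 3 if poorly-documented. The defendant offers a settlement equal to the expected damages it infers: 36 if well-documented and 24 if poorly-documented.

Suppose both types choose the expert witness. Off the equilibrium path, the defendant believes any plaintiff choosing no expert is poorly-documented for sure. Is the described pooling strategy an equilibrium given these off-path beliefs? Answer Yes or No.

On path, the defendant holds the prior and pays 7/12·36 + 5/12·24 = 31. Off path (no expert), believing poorly-documented, it pays 24.
well-documented: the expert witness nets 31 − 2 = 29; no expert nets 24. well-documented stays.
poorly-documented: the expert witness nets 31 − 3 = 28; no expert nets 24. poorly-documented stays.
No type deviates, so pooling is sustained.

Yes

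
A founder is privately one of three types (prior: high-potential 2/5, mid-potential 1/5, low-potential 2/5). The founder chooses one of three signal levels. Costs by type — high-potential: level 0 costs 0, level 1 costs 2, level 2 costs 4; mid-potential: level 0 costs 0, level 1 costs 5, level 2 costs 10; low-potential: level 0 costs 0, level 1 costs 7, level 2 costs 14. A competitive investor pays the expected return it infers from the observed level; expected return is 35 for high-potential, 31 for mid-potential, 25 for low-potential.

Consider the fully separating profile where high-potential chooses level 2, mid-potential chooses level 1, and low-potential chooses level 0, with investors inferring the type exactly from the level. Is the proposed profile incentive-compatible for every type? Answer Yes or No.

Yes

Separating valuations: level 2 → 35, level 1 → 31, level 0 → 25.
high-potential (assigned level 2): level 0: 25 − 0 = 25; level 1: 31 − 2 = 29; level 2: 35 − 4 = 31. high-potential stays.
mid-potential (assigned level 1): level 0: 25 − 0 = 25; level 1: 31 − 5 = 26; level 2: 35 − 10 = 25. mid-potential stays.
low-potential (assigned level 0): level 0: 25 − 0 = 25; level 1: 31 − 7 = 24; level 2: 35 − 14 = 21. low-potential stays.
Every type prefers its assigned level; separation holds.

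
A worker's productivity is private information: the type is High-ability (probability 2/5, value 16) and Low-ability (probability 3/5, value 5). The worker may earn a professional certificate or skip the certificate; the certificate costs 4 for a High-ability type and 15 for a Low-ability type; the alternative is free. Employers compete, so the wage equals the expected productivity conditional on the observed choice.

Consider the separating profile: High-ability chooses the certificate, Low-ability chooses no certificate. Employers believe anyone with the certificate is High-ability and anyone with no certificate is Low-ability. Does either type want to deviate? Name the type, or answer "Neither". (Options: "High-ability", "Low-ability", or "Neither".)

The certificate pays 16; no certificate pays 5.
High-ability: assigned the certificate, nets 16 − 4 = 12; deviating to no certificate nets 5.
Low-ability: assigned no certificate, nets 5; deviating to the certificate nets 16 − 15 = 1.
Both types strictly prefer their assigned action; no profitable deviation.

Neither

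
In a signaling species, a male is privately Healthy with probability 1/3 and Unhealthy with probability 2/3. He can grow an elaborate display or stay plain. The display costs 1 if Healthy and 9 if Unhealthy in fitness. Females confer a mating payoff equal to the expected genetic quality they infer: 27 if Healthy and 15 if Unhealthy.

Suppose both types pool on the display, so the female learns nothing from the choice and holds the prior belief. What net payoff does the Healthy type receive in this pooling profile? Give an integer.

18

Pooled mating payoff = 1/3·27 + 2/3·15 = 19.
Healthy pays cost 1 for the display, so net payoff = 19 − 1 = 18.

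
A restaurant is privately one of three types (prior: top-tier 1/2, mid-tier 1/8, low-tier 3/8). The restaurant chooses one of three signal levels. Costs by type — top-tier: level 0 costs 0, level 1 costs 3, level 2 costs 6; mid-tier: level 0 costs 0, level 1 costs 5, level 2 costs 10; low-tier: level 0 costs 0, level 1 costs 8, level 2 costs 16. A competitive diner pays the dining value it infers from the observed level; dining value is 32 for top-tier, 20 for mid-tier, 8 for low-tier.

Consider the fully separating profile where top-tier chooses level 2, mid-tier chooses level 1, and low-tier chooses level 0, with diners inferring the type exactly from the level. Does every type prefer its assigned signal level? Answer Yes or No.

No

Separating price premiums: level 2 → 32, level 1 → 20, level 0 → 8.
top-tier (assigned level 2): level 0: 8 − 0 = 8; level 1: 20 − 3 = 17; level 2: 32 − 6 = 26. top-tier stays.
mid-tier (assigned level 1): level 0: 8 − 0 = 8; level 1: 20 − 5 = 15; level 2: 32 − 10 = 22. mid-tier prefers level 2.
low-tier (assigned level 0): level 0: 8 − 0 = 8; level 1: 20 − 8 = 12; level 2: 32 − 16 = 16. low-tier prefers level 2.
At least one type deviates; the separating profile fails.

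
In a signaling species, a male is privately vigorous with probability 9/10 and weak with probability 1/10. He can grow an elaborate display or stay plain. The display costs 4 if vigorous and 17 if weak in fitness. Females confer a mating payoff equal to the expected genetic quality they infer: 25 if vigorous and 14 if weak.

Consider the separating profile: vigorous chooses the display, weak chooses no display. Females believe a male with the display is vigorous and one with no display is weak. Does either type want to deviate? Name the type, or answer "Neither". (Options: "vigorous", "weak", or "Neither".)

The display pays 25; no display pays 14.
vigorous: assigned the display, nets 25 − 4 = 21; deviating to no display nets 14.
weak: assigned no display, nets 14; deviating to the display nets 25 − 17 = 8.
Both types strictly prefer their assigned action; no profitable deviation.

Neither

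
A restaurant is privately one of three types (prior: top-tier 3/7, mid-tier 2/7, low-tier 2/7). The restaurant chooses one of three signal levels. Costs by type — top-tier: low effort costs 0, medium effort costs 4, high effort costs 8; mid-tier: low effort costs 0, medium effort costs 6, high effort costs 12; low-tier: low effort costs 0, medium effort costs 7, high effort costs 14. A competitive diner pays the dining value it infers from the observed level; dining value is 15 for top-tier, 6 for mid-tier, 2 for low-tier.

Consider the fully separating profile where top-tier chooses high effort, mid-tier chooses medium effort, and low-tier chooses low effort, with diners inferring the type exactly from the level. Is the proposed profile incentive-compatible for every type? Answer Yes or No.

No

Separating price premiums: high effort → 15, medium effort → 6, low effort → 2.
top-tier (assigned high effort): low effort: 2 − 0 = 2; medium effort: 6 − 4 = 2; high effort: 15 − 8 = 7. top-tier stays.
mid-tier (assigned medium effort): low effort: 2 − 0 = 2; medium effort: 6 − 6 = 0; high effort: 15 − 12 = 3. mid-tier prefers high effort.
low-tier (assigned low effort): low effort: 2 − 0 = 2; medium effort: 6 − 7 = -1; high effort: 15 − 14 = 1. low-tier stays.
At least one type deviates; the separating profile fails.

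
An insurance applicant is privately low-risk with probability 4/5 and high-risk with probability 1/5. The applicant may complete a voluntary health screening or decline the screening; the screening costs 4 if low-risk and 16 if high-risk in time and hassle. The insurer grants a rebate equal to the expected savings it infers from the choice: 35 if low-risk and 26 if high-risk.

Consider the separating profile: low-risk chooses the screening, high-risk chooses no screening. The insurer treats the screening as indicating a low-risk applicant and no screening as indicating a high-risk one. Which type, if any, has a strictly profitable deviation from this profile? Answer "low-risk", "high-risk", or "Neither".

The screening pays 35; no screening pays 26.
low-risk: assigned the screening, nets 35 − 4 = 31; deviating to no screening nets 26.
high-risk: assigned no screening, nets 26; deviating to the screening nets 35 − 16 = 19.
Both types strictly prefer their assigned action; no profitable deviation.

Neither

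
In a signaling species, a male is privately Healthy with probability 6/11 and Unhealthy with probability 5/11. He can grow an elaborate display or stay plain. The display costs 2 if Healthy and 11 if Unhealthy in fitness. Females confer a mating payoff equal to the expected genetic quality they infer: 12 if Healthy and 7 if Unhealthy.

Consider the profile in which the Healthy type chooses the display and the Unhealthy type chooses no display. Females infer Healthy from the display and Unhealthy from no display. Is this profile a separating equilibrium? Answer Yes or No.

Under these beliefs, the display earns mating payoff 12 and no display earns mating payoff 7.
Healthy: the display nets 12 − 2 = 10; no display nets 7. Healthy prefers the display.
Unhealthy: the display nets 12 − 11 = 1; no display nets 7. Unhealthy prefers no display.
Neither type deviates, so the separating profile is an equilibrium.

Yes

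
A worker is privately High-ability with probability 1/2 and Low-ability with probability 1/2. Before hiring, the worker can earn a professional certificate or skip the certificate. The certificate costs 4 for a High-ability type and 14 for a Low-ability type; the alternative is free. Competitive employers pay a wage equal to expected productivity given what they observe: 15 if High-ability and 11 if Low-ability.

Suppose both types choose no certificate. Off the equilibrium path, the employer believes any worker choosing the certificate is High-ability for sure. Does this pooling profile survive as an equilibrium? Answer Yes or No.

Yes

On path, the employer holds the prior and pays 1/2·15 + 1/2·11 = 13. Off path (the certificate), believing High-ability, it pays 15.
High-ability: no certificate nets 13; the certificate nets 15 − 4 = 11. High-ability stays.
Low-ability: no certificate nets 13; the certificate nets 15 − 14 = 1. Low-ability stays.
No type deviates, so pooling is sustained.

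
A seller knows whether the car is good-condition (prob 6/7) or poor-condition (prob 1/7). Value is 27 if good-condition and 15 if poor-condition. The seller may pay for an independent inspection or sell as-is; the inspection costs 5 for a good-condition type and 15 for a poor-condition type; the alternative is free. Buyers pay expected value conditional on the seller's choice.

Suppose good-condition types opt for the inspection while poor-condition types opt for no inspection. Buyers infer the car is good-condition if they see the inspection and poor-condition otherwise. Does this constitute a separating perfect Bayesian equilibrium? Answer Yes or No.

Yes

Under these beliefs, the inspection earns price 27 and no inspection earns price 15.
good-condition: the inspection nets 27 − 5 = 22; no inspection nets 15. good-condition prefers the inspection.
poor-condition: the inspection nets 27 − 15 = 12; no inspection nets 15. poor-condition prefers no inspection.
Neither type deviates, so the separating profile is an equilibrium.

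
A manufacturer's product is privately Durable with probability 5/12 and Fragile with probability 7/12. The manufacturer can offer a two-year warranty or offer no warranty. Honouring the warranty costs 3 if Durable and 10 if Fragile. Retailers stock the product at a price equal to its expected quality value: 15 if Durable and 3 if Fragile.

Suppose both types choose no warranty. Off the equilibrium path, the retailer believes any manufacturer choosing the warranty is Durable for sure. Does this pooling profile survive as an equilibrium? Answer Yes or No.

No

On path, the retailer holds the prior and pays 5/12·15 + 7/12·3 = 8. Off path (the warranty), believing Durable, it pays 15.
Durable: no warranty nets 8; the warranty nets 15 − 3 = 12. Durable would deviate.
Fragile: no warranty nets 8; the warranty nets 15 − 10 = 5. Fragile stays.
A type deviates, so pooling fails.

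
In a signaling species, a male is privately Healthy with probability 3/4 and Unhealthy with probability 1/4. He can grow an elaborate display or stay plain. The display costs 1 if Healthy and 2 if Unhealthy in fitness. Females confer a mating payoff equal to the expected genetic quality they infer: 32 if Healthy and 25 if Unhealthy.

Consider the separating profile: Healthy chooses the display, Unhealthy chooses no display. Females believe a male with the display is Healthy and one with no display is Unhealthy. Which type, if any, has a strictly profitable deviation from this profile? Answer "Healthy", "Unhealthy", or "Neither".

The display pays 32; no display pays 25.
Healthy: assigned the display, nets 32 − 1 = 31; deviating to no display nets 25.
Unhealthy: assigned no display, nets 25; deviating to the display nets 32 − 2 = 30.
The Unhealthy type gains 5 by deviating.

Unhealthy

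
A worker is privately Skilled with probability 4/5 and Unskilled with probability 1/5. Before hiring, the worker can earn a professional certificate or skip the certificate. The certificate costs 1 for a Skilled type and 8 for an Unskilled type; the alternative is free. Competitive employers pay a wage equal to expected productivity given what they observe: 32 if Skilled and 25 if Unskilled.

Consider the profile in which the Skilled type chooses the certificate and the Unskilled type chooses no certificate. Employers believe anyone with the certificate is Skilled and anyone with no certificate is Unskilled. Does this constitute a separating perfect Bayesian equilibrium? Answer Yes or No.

Yes

Under these beliefs, the certificate earns wage 32 and no certificate earns wage 25.
Skilled: the certificate nets 32 − 1 = 31; no certificate nets 25. Skilled prefers the certificate.
Unskilled: the certificate nets 32 − 8 = 24; no certificate nets 25. Unskilled prefers no certificate.
Neither type deviates, so the separating profile is an equilibrium.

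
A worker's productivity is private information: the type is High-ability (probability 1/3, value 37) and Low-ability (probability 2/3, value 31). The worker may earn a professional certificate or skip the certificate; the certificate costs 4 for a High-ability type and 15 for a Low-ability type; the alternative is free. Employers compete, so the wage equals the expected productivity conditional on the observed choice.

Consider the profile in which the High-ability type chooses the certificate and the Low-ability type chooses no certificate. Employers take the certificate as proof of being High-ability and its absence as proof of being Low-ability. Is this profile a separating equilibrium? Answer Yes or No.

Yes

Under these beliefs, the certificate earns wage 37 and no certificate earns wage 31.
High-ability: the certificate nets 37 − 4 = 33; no certificate nets 31. High-ability prefers the certificate.
Low-ability: the certificate nets 37 − 15 = 22; no certificate nets 31. Low-ability prefers no certificate.
Neither type deviates, so the separating profile is an equilibrium.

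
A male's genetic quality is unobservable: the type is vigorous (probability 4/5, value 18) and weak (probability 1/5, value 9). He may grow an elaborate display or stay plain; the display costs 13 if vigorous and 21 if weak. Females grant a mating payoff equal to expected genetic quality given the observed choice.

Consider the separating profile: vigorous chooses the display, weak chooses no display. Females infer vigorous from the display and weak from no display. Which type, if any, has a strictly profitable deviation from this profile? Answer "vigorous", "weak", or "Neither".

vigorous

The display pays 18; no display pays 9.
vigorous: assigned the display, nets 18 − 13 = 5; deviating to no display nets 9.
weak: assigned no display, nets 9; deviating to the display nets 18 − 21 = -3.
The vigorous type gains 4 by deviating.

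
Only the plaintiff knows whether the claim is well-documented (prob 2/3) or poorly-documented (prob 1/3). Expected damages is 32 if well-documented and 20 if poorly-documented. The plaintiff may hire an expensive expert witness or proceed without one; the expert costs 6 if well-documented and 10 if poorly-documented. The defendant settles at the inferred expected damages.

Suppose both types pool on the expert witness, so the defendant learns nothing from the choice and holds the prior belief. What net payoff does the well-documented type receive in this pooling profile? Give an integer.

22

Pooled settlement = 2/3·32 + 1/3·20 = 28.
well-documented pays cost 6 for the expert witness, so net payoff = 28 − 6 = 22.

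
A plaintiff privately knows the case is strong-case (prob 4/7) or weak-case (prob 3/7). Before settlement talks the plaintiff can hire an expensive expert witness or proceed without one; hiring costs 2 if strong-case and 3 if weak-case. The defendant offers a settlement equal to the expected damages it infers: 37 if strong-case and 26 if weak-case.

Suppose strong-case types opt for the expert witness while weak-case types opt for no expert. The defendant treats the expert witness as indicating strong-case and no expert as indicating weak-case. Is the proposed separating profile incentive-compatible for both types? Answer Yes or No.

No

Under these beliefs, the expert witness earns settlement 37 and no expert earns settlement 26.
strong-case: the expert witness nets 37 − 2 = 35; no expert nets 26. strong-case prefers the expert witness.
weak-case: the expert witness nets 37 − 3 = 34; no expert nets 26. weak-case would deviate to the expert witness.
weak-case has a profitable deviation, so the profile is not an equilibrium.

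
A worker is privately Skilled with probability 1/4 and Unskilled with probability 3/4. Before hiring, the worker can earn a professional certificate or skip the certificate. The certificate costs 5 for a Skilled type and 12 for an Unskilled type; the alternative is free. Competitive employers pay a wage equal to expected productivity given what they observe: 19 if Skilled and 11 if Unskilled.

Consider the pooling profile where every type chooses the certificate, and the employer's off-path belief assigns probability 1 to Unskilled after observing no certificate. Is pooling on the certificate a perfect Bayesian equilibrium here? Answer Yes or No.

No

On path, the employer holds the prior and pays 1/4·19 + 3/4·11 = 13. Off path (no certificate), believing Unskilled, it pays 11.
Skilled: the certificate nets 13 − 5 = 8; no certificate nets 11. Skilled would deviate.
Unskilled: the certificate nets 13 − 12 = 1; no certificate nets 11. Unskilled would deviate.
A type deviates, so pooling fails.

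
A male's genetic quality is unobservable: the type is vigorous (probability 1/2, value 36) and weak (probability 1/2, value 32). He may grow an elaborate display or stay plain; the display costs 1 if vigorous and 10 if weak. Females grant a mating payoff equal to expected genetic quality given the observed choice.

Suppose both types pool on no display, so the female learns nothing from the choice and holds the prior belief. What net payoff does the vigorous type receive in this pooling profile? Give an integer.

34

Pooled mating payoff = 1/2·36 + 1/2·32 = 34.
vigorous pays no cost for no display, so net payoff = 34.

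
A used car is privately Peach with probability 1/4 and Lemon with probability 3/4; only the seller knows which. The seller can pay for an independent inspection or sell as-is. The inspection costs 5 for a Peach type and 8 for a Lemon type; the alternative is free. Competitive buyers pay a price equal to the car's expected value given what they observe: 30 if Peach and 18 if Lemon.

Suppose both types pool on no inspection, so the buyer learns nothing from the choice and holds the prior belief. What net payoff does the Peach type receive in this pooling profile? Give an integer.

21

Pooled price = 1/4·30 + 3/4·18 = 21.
Peach pays no cost for no inspection, so net payoff = 21.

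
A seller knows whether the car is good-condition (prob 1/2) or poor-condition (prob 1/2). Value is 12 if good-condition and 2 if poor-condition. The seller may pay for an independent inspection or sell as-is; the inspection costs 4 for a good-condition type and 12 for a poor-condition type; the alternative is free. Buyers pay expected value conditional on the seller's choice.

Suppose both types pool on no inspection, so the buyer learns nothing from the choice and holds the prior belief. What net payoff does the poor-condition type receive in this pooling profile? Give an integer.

Pooled price = 1/2·12 + 1/2·2 = 7.
poor-condition pays no cost for no inspection, so net payoff = 7.

7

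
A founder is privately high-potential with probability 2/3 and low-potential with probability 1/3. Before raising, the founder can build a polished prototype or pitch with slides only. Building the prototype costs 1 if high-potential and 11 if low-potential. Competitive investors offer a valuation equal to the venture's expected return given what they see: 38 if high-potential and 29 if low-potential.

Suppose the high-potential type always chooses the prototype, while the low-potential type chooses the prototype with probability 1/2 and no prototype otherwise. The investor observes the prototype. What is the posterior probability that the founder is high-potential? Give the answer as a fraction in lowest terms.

P(the prototype) = (2/3)·1 + (1/3)·(1/2) = 5/6.
By Bayes' rule, P(high-potential | the prototype) = (2/3) / (5/6) = 4/5.

4/5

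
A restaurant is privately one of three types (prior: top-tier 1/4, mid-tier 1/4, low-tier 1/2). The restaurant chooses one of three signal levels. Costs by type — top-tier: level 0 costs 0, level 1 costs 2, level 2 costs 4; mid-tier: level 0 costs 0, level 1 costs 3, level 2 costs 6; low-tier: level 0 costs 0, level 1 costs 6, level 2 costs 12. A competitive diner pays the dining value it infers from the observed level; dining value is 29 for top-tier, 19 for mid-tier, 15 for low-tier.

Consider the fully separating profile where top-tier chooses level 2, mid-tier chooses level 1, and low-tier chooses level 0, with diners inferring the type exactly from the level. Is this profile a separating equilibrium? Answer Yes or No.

Separating price premiums: level 2 → 29, level 1 → 19, level 0 → 15.
top-tier (assigned level 2): level 0: 15 − 0 = 15; level 1: 19 − 2 = 17; level 2: 29 − 4 = 25. top-tier stays.
mid-tier (assigned level 1): level 0: 15 − 0 = 15; level 1: 19 − 3 = 16; level 2: 29 − 6 = 23. mid-tier prefers level 2.
low-tier (assigned level 0): level 0: 15 − 0 = 15; level 1: 19 − 6 = 13; level 2: 29 − 12 = 17. low-tier prefers level 2.
At least one type deviates; the separating profile fails.

No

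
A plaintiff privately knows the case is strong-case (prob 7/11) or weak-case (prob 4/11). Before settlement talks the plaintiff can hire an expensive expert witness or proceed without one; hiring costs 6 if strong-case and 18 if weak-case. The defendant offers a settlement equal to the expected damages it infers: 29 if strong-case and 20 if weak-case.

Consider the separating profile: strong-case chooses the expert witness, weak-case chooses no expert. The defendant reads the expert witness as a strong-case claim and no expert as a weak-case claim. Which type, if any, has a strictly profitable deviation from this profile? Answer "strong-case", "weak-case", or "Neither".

Neither

The expert witness pays 29; no expert pays 20.
strong-case: assigned the expert witness, nets 29 − 6 = 23; deviating to no expert nets 20.
weak-case: assigned no expert, nets 20; deviating to the expert witness nets 29 − 18 = 11.
Both types strictly prefer their assigned action; no profitable deviation.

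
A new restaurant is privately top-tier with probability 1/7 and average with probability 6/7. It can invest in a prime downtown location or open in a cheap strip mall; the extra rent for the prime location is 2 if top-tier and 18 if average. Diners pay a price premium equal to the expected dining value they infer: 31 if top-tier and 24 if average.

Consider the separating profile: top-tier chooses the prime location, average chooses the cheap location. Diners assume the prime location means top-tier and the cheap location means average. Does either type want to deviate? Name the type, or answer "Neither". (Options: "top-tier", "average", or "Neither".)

Neither

The prime location pays 31; the cheap location pays 24.
top-tier: assigned the prime location, nets 31 − 2 = 29; deviating to the cheap location nets 24.
average: assigned the cheap location, nets 24; deviating to the prime location nets 31 − 18 = 13.
Both types strictly prefer their assigned action; no profitable deviation.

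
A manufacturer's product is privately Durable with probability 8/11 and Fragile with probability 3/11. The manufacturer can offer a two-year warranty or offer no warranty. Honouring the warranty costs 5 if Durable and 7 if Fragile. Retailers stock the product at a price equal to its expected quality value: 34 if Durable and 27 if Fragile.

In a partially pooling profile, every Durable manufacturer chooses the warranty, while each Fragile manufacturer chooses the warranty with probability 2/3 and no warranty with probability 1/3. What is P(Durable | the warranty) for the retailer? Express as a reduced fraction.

4/5

P(the warranty) = (8/11)·1 + (3/11)·(2/3) = 10/11.
By Bayes' rule, P(Durable | the warranty) = (8/11) / (10/11) = 4/5.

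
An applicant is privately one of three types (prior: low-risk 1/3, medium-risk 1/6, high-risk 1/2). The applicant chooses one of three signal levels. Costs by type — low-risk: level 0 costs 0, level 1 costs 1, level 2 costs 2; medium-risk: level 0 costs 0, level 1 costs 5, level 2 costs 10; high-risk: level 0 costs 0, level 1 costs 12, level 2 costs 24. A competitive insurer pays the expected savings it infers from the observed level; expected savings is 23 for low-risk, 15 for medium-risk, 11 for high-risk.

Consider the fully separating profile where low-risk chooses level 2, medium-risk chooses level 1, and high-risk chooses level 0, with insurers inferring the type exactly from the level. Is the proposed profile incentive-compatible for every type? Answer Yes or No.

No

Separating rebates: level 2 → 23, level 1 → 15, level 0 → 11.
low-risk (assigned level 2): level 0: 11 − 0 = 11; level 1: 15 − 1 = 14; level 2: 23 − 2 = 21. low-risk stays.
medium-risk (assigned level 1): level 0: 11 − 0 = 11; level 1: 15 − 5 = 10; level 2: 23 − 10 = 13. medium-risk prefers level 2.
high-risk (assigned level 0): level 0: 11 − 0 = 11; level 1: 15 − 12 = 3; level 2: 23 − 24 = -1. high-risk stays.
At least one type deviates; the separating profile fails.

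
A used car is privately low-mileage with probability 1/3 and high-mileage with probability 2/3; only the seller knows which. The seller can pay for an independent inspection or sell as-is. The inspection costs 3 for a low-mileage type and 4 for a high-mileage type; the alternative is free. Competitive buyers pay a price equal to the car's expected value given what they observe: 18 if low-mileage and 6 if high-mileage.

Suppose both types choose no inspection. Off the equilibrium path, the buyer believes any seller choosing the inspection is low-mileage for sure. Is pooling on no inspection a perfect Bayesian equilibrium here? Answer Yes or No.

On path, the buyer holds the prior and pays 1/3·18 + 2/3·6 = 10. Off path (the inspection), believing low-mileage, it pays 18.
low-mileage: no inspection nets 10; the inspection nets 18 − 3 = 15. low-mileage would deviate.
high-mileage: no inspection nets 10; the inspection nets 18 − 4 = 14. high-mileage would deviate.
A type deviates, so pooling fails.

No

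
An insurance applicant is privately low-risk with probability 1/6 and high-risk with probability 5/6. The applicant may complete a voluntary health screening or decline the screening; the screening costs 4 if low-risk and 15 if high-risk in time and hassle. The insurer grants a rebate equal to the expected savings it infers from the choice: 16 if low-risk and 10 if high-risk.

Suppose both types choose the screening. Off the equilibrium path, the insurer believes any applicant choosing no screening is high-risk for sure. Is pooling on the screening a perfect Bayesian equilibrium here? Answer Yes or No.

On path, the insurer holds the prior and pays 1/6·16 + 5/6·10 = 11. Off path (no screening), believing high-risk, it pays 10.
low-risk: the screening nets 11 − 4 = 7; no screening nets 10. low-risk would deviate.
high-risk: the screening nets 11 − 15 = -4; no screening nets 10. high-risk would deviate.
A type deviates, so pooling fails.

No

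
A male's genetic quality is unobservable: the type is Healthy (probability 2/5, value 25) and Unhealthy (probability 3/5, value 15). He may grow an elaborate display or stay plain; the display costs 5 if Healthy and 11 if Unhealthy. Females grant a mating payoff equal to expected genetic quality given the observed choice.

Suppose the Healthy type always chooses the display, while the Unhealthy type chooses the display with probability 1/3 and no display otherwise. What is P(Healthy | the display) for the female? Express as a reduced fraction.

2/3

P(the display) = (2/5)·1 + (3/5)·(1/3) = 3/5.
By Bayes' rule, P(Healthy | the display) = (2/5) / (3/5) = 2/3.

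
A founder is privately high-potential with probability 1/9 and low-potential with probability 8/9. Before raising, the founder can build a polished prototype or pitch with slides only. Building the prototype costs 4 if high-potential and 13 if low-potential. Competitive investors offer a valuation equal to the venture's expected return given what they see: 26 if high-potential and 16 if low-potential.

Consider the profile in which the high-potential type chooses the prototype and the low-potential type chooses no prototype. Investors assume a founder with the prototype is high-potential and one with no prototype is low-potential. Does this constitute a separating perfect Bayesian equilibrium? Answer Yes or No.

Under these beliefs, the prototype earns valuation 26 and no prototype earns valuation 16.
high-potential: the prototype nets 26 − 4 = 22; no prototype nets 16. high-potential prefers the prototype.
low-potential: the prototype nets 26 − 13 = 13; no prototype nets 16. low-potential prefers no prototype.
Neither type deviates, so the separating profile is an equilibrium.

Yes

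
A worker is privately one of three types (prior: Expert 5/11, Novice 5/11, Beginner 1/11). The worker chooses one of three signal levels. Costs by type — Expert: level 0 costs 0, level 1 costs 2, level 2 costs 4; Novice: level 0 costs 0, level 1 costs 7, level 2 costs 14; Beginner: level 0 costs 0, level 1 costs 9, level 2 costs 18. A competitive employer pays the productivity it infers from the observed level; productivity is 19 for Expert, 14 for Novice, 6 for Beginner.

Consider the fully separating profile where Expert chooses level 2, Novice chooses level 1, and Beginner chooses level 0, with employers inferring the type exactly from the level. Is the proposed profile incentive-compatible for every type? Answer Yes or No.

Yes

Separating wages: level 2 → 19, level 1 → 14, level 0 → 6.
Expert (assigned level 2): level 0: 6 − 0 = 6; level 1: 14 − 2 = 12; level 2: 19 − 4 = 15. Expert stays.
Novice (assigned level 1): level 0: 6 − 0 = 6; level 1: 14 − 7 = 7; level 2: 19 − 14 = 5. Novice stays.
Beginner (assigned level 0): level 0: 6 − 0 = 6; level 1: 14 − 9 = 5; level 2: 19 − 18 = 1. Beginner stays.
Every type prefers its assigned level; separation holds.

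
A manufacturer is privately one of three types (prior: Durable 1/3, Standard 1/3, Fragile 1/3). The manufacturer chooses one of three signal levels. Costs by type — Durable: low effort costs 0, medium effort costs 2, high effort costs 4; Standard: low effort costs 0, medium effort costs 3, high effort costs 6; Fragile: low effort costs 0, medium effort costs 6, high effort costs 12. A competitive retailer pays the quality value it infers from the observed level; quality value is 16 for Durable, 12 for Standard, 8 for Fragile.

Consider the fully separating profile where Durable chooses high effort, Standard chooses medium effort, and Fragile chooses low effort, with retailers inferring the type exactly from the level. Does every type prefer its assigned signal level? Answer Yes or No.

No

Separating prices: high effort → 16, medium effort → 12, low effort → 8.
Durable (assigned high effort): low effort: 8 − 0 = 8; medium effort: 12 − 2 = 10; high effort: 16 − 4 = 12. Durable stays.
Standard (assigned medium effort): low effort: 8 − 0 = 8; medium effort: 12 − 3 = 9; high effort: 16 − 6 = 10. Standard prefers high effort.
Fragile (assigned low effort): low effort: 8 − 0 = 8; medium effort: 12 − 6 = 6; high effort: 16 − 12 = 4. Fragile stays.
At least one type deviates; the separating profile fails.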